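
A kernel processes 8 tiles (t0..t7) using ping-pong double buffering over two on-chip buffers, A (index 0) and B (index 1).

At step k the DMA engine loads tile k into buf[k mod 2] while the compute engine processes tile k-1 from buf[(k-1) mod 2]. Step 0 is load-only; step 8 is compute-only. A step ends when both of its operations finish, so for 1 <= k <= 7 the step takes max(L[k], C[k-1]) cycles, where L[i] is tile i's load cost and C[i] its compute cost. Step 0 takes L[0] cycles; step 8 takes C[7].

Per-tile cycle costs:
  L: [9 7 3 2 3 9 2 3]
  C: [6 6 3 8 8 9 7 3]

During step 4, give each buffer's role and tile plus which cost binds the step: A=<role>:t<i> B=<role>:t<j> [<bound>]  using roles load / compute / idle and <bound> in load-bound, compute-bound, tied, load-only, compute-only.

step 4: A=load:t4 B=compute:t3 [compute-bound]

[0] DMA t0→A (9c) ∥ CU idle ⇒ 9c, clock 9
[1] DMA t1→B (7c) ∥ CU A:t0 (6c) ⇒ 7c, clock 16
[2] DMA t2→A (3c) ∥ CU B:t1 (6c) ⇒ 6c, clock 22
[3] DMA t3→B (2c) ∥ CU A:t2 (3c) ⇒ 3c, clock 25
[4] DMA t4→A (3c) ∥ CU B:t3 (8c) ⇒ 8c, clock 33
[5] DMA t5→B (9c) ∥ CU A:t4 (8c) ⇒ 9c, clock 42
[6] DMA t6→A (2c) ∥ CU B:t5 (9c) ⇒ 9c, clock 51
[7] DMA t7→B (3c) ∥ CU A:t6 (7c) ⇒ 7c, clock 58
[8] DMA idle ∥ CU B:t7 (3c) ⇒ 3c, clock 61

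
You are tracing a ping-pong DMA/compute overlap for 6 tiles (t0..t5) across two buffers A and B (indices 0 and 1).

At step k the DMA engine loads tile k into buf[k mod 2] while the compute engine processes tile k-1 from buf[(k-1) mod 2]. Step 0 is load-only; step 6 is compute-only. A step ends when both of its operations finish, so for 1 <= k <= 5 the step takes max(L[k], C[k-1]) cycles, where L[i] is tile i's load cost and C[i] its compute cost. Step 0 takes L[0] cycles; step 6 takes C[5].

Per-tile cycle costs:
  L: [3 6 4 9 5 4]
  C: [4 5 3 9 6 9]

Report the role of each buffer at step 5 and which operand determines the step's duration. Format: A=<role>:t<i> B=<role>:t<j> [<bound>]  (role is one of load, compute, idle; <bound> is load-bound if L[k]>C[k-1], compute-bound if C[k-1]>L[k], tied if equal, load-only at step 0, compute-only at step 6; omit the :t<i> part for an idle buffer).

step 5: A=compute:t4 B=load:t5 [compute-bound]

step 0: L[0]=3 → dur=3, Σ=3 | A=load:t0 B=idle [load-only]
step 1: L[1]=6 C[0]=4 → dur=6, Σ=9 | A=compute:t0 B=load:t1 [load-bound]
step 2: L[2]=4 C[1]=5 → dur=5, Σ=14 | A=load:t2 B=compute:t1 [compute-bound]
step 3: L[3]=9 C[2]=3 → dur=9, Σ=23 | A=compute:t2 B=load:t3 [load-bound]
step 4: L[4]=5 C[3]=9 → dur=9, Σ=32 | A=load:t4 B=compute:t3 [compute-bound]
step 5: L[5]=4 C[4]=6 → dur=6, Σ=38 | A=compute:t4 B=load:t5 [compute-bound]
step 6: C[5]=9 → dur=9, Σ=47 | A=idle B=compute:t5 [compute-only]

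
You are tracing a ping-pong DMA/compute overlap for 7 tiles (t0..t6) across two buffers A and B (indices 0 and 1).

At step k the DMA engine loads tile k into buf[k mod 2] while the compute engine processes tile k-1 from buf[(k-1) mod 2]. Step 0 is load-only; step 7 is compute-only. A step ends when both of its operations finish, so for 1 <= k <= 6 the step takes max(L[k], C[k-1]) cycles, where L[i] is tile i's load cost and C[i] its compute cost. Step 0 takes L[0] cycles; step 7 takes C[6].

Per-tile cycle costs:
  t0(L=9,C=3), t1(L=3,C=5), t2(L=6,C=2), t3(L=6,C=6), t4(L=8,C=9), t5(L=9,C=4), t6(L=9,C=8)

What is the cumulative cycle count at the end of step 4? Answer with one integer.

k=0 load=t0/9c comp=- wait=9 total=9
k=1 load=t1/3c comp=t0/3c wait=3 total=12
k=2 load=t2/6c comp=t1/5c wait=6 total=18
k=3 load=t3/6c comp=t2/2c wait=6 total=24
k=4 load=t4/8c comp=t3/6c wait=8 total=32
k=5 load=t5/9c comp=t4/9c wait=9 total=41
k=6 load=t6/9c comp=t5/4c wait=9 total=50
k=7 load=- comp=t6/8c wait=8 total=58

end_cycle[4] = 32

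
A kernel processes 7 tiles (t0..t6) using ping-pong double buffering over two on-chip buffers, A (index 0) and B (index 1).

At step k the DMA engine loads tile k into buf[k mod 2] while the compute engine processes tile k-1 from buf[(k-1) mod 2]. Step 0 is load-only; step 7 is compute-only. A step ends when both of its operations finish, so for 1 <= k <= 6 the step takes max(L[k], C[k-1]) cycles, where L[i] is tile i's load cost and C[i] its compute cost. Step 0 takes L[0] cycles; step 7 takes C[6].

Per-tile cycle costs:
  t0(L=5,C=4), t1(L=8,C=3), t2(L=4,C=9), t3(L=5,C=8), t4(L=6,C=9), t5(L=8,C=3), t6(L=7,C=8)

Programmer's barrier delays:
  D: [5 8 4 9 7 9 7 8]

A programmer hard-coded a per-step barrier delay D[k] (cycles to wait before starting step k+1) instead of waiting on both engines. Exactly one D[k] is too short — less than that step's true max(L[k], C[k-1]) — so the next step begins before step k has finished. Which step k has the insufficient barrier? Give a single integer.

step 0: need L[0]=5 = 5; D[0]=5 ok
step 1: need max(L[1]=8,C[0]=4) = 8; D[1]=8 ok
step 2: need max(L[2]=4,C[1]=3) = 4; D[2]=4 ok
step 3: need max(L[3]=5,C[2]=9) = 9; D[3]=9 ok
step 4: need max(L[4]=6,C[3]=8) = 8; D[4]=7 SHORT
step 5: need max(L[5]=8,C[4]=9) = 9; D[5]=9 ok
step 6: need max(L[6]=7,C[5]=3) = 7; D[6]=7 ok
step 7: need C[6]=8 = 8; D[7]=8 ok

hazard at step 4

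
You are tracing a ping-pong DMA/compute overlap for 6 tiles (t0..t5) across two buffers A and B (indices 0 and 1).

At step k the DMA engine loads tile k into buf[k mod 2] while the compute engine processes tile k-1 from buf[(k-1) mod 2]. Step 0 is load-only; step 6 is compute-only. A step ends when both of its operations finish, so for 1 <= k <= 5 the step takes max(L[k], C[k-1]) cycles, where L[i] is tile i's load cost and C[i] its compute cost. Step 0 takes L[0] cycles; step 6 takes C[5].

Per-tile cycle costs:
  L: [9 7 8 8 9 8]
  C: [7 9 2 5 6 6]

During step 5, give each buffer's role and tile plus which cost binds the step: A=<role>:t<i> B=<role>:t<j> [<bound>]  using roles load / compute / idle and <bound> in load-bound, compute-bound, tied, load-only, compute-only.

step 5: A=compute:t4 B=load:t5 [load-bound]

k=0 load=t0/9c comp=- wait=9 total=9
k=1 load=t1/7c comp=t0/7c wait=7 total=16
k=2 load=t2/8c comp=t1/9c wait=9 total=25
k=3 load=t3/8c comp=t2/2c wait=8 total=33
k=4 load=t4/9c comp=t3/5c wait=9 total=42
k=5 load=t5/8c comp=t4/6c wait=8 total=50
k=6 load=- comp=t5/6c wait=6 total=56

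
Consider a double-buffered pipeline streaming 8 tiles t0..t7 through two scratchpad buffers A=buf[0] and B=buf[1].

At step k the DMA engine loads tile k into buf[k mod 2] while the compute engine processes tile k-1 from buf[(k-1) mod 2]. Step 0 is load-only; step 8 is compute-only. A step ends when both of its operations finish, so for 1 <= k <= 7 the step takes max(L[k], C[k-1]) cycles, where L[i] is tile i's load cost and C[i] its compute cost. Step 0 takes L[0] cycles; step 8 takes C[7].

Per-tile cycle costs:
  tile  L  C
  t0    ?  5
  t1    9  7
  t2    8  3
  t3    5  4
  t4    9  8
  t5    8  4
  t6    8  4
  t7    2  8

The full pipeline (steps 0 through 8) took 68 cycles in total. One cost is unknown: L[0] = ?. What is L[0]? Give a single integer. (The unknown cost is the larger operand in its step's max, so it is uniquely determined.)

step 0: dur = L[0]=? = L[0]  (unknown; binding)
step 1: dur = max(L[1]=9, C[0]=5) = 9
step 2: dur = max(L[2]=8, C[1]=7) = 8
step 3: dur = max(L[3]=5, C[2]=3) = 5
step 4: dur = max(L[4]=9, C[3]=4) = 9
step 5: dur = max(L[5]=8, C[4]=8) = 8
step 6: dur = max(L[6]=8, C[5]=4) = 8
step 7: dur = max(L[7]=2, C[6]=4) = 4
step 8: dur = C[7]=8 = 8
sum of known step durations = 59
dur[0] = total - known = 68 - 59 = 9
L[0] is the binding max in step 0, so L[0] = dur[0] = 9

L[0] = 9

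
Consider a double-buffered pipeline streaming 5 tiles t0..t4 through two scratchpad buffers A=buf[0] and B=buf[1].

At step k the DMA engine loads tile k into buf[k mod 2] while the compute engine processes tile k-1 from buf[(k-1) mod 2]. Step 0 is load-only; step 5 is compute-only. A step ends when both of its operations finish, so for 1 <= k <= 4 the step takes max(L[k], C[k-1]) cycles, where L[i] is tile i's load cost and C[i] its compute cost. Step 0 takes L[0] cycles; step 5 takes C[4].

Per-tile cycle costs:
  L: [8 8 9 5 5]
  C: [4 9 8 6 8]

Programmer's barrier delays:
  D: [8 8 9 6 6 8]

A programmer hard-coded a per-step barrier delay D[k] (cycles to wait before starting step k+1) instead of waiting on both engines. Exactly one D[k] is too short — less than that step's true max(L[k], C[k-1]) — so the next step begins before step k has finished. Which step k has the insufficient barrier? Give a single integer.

[0] required=L[0]=8=8 vs D=8 ok
[1] required=max(L[1]=8,C[0]=4)=8 vs D=8 ok
[2] required=max(L[2]=9,C[1]=9)=9 vs D=9 ok
[3] required=max(L[3]=5,C[2]=8)=8 vs D=6 SHORT
[4] required=max(L[4]=5,C[3]=6)=6 vs D=6 ok
[5] required=C[4]=8=8 vs D=8 ok

hazard at step 3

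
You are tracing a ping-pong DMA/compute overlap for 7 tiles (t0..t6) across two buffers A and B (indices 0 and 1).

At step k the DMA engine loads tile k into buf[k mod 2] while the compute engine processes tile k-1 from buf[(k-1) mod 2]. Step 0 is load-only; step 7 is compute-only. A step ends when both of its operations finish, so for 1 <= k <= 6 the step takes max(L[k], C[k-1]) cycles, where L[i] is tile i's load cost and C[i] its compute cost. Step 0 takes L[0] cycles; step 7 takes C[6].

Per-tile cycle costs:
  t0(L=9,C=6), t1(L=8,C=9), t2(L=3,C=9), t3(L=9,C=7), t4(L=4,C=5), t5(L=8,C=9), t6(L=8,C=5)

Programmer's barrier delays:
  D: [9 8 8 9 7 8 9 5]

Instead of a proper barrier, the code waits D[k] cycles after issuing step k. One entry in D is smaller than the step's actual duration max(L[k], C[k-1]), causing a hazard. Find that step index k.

step 0: need L[0]=9 = 9; D[0]=9 ok
step 1: need max(L[1]=8,C[0]=6) = 8; D[1]=8 ok
step 2: need max(L[2]=3,C[1]=9) = 9; D[2]=8 SHORT
step 3: need max(L[3]=9,C[2]=9) = 9; D[3]=9 ok
step 4: need max(L[4]=4,C[3]=7) = 7; D[4]=7 ok
step 5: need max(L[5]=8,C[4]=5) = 8; D[5]=8 ok
step 6: need max(L[6]=8,C[5]=9) = 9; D[6]=9 ok
step 7: need C[6]=5 = 5; D[7]=5 ok

hazard at step 2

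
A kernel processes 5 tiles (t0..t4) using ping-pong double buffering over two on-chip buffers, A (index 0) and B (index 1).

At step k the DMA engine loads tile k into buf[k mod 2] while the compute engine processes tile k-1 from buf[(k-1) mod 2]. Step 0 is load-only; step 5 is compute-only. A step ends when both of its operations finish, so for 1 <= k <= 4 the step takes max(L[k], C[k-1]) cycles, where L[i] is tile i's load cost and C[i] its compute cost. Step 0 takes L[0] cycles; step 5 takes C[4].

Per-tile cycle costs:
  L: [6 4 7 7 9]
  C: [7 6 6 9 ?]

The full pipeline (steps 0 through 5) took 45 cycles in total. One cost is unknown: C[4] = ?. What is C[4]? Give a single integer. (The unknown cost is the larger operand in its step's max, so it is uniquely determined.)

step 0: dur = L[0]=6 = 6
step 1: dur = max(L[1]=4, C[0]=7) = 7
step 2: dur = max(L[2]=7, C[1]=6) = 7
step 3: dur = max(L[3]=7, C[2]=6) = 7
step 4: dur = max(L[4]=9, C[3]=9) = 9
step 5: dur = C[4]=? = C[4]  (unknown; binding)
sum of known step durations = 36
dur[5] = total - known = 45 - 36 = 9
C[4] is the binding max in step 5, so C[4] = dur[5] = 9

C[4] = 9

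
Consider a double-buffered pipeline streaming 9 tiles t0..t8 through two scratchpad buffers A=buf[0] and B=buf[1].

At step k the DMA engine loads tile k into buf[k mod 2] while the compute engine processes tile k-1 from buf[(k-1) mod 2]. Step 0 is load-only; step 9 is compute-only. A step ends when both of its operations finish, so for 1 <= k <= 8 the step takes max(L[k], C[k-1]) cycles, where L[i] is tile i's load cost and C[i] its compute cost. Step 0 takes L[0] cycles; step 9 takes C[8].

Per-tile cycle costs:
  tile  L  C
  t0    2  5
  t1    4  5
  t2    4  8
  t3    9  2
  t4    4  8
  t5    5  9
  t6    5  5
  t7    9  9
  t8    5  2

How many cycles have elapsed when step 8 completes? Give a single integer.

end_cycle[8] = 60

k=0 load=t0/2c comp=- wait=2 total=2
k=1 load=t1/4c comp=t0/5c wait=5 total=7
k=2 load=t2/4c comp=t1/5c wait=5 total=12
k=3 load=t3/9c comp=t2/8c wait=9 total=21
k=4 load=t4/4c comp=t3/2c wait=4 total=25
k=5 load=t5/5c comp=t4/8c wait=8 total=33
k=6 load=t6/5c comp=t5/9c wait=9 total=42
k=7 load=t7/9c comp=t6/5c wait=9 total=51
k=8 load=t8/5c comp=t7/9c wait=9 total=60
k=9 load=- comp=t8/2c wait=2 total=62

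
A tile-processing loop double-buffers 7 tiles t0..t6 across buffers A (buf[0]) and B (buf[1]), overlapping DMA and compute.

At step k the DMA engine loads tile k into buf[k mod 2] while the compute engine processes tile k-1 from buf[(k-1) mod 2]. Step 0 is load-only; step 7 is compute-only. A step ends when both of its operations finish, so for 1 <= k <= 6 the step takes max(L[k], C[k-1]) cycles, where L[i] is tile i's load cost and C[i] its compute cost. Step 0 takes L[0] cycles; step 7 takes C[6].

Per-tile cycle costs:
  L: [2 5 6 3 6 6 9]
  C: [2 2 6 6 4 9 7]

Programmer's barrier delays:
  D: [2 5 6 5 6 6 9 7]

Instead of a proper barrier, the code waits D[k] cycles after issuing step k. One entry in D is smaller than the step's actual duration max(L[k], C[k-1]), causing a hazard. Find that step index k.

hazard at step 3

k=0 barrier L[0]=2→2c, D[0]=2 ok
k=1 barrier max(L[1]=5,C[0]=2)→5c, D[1]=5 ok
k=2 barrier max(L[2]=6,C[1]=2)→6c, D[2]=6 ok
k=3 barrier max(L[3]=3,C[2]=6)→6c, D[3]=5 SHORT
k=4 barrier max(L[4]=6,C[3]=6)→6c, D[4]=6 ok
k=5 barrier max(L[5]=6,C[4]=4)→6c, D[5]=6 ok
k=6 barrier max(L[6]=9,C[5]=9)→9c, D[6]=9 ok
k=7 barrier C[6]=7→7c, D[7]=7 ok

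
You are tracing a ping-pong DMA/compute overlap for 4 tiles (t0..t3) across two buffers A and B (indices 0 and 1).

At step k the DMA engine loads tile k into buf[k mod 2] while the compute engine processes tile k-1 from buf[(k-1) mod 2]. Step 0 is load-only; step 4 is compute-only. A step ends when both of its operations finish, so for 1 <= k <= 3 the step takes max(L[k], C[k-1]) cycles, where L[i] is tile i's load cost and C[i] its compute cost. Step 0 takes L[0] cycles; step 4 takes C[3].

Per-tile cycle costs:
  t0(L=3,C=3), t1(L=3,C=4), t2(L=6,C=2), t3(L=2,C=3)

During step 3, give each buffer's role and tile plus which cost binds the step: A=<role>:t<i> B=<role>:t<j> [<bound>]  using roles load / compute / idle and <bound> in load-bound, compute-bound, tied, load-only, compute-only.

step 3: A=compute:t2 B=load:t3 [tied]

[0] DMA t0→A (3c) ∥ CU idle ⇒ 3c, clock 3
[1] DMA t1→B (3c) ∥ CU A:t0 (3c) ⇒ 3c, clock 6
[2] DMA t2→A (6c) ∥ CU B:t1 (4c) ⇒ 6c, clock 12
[3] DMA t3→B (2c) ∥ CU A:t2 (2c) ⇒ 2c, clock 14
[4] DMA idle ∥ CU B:t3 (3c) ⇒ 3c, clock 17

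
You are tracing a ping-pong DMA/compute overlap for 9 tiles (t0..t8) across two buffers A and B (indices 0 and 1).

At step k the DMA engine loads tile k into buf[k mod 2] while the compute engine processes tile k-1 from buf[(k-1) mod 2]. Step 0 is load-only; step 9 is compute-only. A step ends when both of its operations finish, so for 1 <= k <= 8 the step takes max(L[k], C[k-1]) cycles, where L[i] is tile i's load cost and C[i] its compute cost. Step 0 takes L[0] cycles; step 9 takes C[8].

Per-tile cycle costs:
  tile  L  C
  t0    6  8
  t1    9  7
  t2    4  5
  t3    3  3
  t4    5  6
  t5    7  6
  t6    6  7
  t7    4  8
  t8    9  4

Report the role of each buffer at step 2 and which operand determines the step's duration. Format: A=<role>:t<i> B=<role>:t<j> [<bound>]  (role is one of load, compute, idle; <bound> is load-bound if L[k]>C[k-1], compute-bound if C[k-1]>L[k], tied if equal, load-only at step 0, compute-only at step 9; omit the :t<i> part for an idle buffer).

step 2: A=load:t2 B=compute:t1 [compute-bound]

  0. 6=6c; end=6; A:t0 B:-
  1. max(9,8)=9c; end=15; A:t0 B:t1
  2. max(4,7)=7c; end=22; A:t2 B:t1
  3. max(3,5)=5c; end=27; A:t2 B:t3
  4. max(5,3)=5c; end=32; A:t4 B:t3
  5. max(7,6)=7c; end=39; A:t4 B:t5
  6. max(6,6)=6c; end=45; A:t6 B:t5
  7. max(4,7)=7c; end=52; A:t6 B:t7
  8. max(9,8)=9c; end=61; A:t8 B:t7
  9. 4=4c; end=65; A:t8 B:t7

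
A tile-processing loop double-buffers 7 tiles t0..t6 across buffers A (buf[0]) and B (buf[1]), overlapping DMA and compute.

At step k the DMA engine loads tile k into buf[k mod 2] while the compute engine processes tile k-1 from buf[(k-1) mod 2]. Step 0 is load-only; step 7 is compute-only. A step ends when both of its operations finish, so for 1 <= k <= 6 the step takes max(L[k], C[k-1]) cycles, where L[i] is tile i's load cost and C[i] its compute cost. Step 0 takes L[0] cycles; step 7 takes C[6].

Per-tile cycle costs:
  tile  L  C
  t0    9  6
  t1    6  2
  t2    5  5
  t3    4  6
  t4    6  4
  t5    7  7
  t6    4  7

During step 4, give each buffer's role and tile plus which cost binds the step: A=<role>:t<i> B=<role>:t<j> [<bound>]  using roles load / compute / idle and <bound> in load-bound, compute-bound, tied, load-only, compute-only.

[0] DMA t0→A (9c) ∥ CU idle ⇒ 9c, clock 9
[1] DMA t1→B (6c) ∥ CU A:t0 (6c) ⇒ 6c, clock 15
[2] DMA t2→A (5c) ∥ CU B:t1 (2c) ⇒ 5c, clock 20
[3] DMA t3→B (4c) ∥ CU A:t2 (5c) ⇒ 5c, clock 25
[4] DMA t4→A (6c) ∥ CU B:t3 (6c) ⇒ 6c, clock 31
[5] DMA t5→B (7c) ∥ CU A:t4 (4c) ⇒ 7c, clock 38
[6] DMA t6→A (4c) ∥ CU B:t5 (7c) ⇒ 7c, clock 45
[7] DMA idle ∥ CU A:t6 (7c) ⇒ 7c, clock 52

step 4: A=load:t4 B=compute:t3 [tied]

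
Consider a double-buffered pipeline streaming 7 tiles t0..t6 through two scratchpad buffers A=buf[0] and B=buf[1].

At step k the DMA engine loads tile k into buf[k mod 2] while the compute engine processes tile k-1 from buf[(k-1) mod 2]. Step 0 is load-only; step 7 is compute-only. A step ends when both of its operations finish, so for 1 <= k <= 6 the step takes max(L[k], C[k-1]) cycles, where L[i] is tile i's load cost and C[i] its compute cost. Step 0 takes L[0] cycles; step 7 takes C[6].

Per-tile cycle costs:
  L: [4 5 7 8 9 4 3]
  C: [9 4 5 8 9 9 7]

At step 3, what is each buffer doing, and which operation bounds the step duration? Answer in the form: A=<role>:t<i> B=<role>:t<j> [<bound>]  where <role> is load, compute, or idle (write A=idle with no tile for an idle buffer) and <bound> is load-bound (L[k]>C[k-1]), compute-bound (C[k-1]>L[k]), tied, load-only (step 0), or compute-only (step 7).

step 3: A=compute:t2 B=load:t3 [load-bound]

step 0: L[0]=4 → dur=4, Σ=4 | A=load:t0 B=idle [load-only]
step 1: L[1]=5 C[0]=9 → dur=9, Σ=13 | A=compute:t0 B=load:t1 [compute-bound]
step 2: L[2]=7 C[1]=4 → dur=7, Σ=20 | A=load:t2 B=compute:t1 [load-bound]
step 3: L[3]=8 C[2]=5 → dur=8, Σ=28 | A=compute:t2 B=load:t3 [load-bound]
step 4: L[4]=9 C[3]=8 → dur=9, Σ=37 | A=load:t4 B=compute:t3 [load-bound]
step 5: L[5]=4 C[4]=9 → dur=9, Σ=46 | A=compute:t4 B=load:t5 [compute-bound]
step 6: L[6]=3 C[5]=9 → dur=9, Σ=55 | A=load:t6 B=compute:t5 [compute-bound]
step 7: C[6]=7 → dur=7, Σ=62 | A=compute:t6 B=idle [compute-only]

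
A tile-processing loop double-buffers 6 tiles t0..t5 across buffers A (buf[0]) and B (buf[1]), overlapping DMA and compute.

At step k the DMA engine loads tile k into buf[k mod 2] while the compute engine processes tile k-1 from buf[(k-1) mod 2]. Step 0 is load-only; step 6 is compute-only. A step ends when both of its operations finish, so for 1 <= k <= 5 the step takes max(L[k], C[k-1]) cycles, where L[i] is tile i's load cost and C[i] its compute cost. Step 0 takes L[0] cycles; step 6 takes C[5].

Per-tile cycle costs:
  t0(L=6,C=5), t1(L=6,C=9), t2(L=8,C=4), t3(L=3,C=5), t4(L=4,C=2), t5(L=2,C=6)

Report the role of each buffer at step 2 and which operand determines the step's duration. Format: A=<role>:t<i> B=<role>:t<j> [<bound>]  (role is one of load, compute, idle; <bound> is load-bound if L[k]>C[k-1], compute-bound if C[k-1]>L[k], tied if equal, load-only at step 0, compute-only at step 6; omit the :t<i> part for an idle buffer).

step 2: A=load:t2 B=compute:t1 [compute-bound]

[0] DMA t0→A (6c) ∥ CU idle ⇒ 6c, clock 6
[1] DMA t1→B (6c) ∥ CU A:t0 (5c) ⇒ 6c, clock 12
[2] DMA t2→A (8c) ∥ CU B:t1 (9c) ⇒ 9c, clock 21
[3] DMA t3→B (3c) ∥ CU A:t2 (4c) ⇒ 4c, clock 25
[4] DMA t4→A (4c) ∥ CU B:t3 (5c) ⇒ 5c, clock 30
[5] DMA t5→B (2c) ∥ CU A:t4 (2c) ⇒ 2c, clock 32
[6] DMA idle ∥ CU B:t5 (6c) ⇒ 6c, clock 38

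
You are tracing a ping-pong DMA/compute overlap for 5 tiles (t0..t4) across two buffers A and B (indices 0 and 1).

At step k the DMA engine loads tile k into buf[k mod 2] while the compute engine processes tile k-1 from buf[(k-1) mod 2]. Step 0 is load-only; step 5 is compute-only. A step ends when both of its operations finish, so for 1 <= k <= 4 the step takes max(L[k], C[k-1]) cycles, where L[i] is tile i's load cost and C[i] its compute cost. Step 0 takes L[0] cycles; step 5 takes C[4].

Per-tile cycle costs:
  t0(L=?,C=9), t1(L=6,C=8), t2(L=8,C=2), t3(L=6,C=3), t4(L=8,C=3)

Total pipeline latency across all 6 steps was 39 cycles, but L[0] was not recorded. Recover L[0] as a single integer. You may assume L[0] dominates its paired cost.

L[0] = 5

step 0: dur = L[0]=? = L[0]  (unknown; binding)
step 1: dur = max(L[1]=6, C[0]=9) = 9
step 2: dur = max(L[2]=8, C[1]=8) = 8
step 3: dur = max(L[3]=6, C[2]=2) = 6
step 4: dur = max(L[4]=8, C[3]=3) = 8
step 5: dur = C[4]=3 = 3
sum of known step durations = 34
dur[0] = total - known = 39 - 34 = 5
L[0] is the binding max in step 0, so L[0] = dur[0] = 5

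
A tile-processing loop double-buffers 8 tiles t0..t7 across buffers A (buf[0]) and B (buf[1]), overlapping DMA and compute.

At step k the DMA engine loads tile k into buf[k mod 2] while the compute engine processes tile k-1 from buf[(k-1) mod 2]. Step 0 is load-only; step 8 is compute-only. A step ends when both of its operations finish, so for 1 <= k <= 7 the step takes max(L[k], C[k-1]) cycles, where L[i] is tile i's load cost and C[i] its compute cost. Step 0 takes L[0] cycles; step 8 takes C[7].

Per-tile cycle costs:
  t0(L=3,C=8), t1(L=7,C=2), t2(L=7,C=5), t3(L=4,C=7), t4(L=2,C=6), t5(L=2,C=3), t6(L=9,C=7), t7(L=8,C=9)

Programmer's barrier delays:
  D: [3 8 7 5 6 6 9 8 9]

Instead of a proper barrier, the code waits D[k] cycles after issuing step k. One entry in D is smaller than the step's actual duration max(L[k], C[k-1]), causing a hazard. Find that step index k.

hazard at step 4

step 0: need L[0]=3 = 3; D[0]=3 ok
step 1: need max(L[1]=7,C[0]=8) = 8; D[1]=8 ok
step 2: need max(L[2]=7,C[1]=2) = 7; D[2]=7 ok
step 3: need max(L[3]=4,C[2]=5) = 5; D[3]=5 ok
step 4: need max(L[4]=2,C[3]=7) = 7; D[4]=6 SHORT
step 5: need max(L[5]=2,C[4]=6) = 6; D[5]=6 ok
step 6: need max(L[6]=9,C[5]=3) = 9; D[6]=9 ok
step 7: need max(L[7]=8,C[6]=7) = 8; D[7]=8 ok
step 8: need C[7]=9 = 9; D[8]=9 ok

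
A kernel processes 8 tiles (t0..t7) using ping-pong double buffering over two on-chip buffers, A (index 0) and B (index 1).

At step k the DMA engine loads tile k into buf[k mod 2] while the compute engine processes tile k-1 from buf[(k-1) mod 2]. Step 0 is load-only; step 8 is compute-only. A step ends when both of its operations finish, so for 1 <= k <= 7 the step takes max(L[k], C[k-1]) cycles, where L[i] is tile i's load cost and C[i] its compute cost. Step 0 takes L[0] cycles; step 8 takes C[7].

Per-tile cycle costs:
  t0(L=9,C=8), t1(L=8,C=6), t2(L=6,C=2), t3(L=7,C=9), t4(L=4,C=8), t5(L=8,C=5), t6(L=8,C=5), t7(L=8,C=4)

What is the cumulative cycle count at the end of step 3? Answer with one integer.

[0] DMA t0→A (9c) ∥ CU idle ⇒ 9c, clock 9
[1] DMA t1→B (8c) ∥ CU A:t0 (8c) ⇒ 8c, clock 17
[2] DMA t2→A (6c) ∥ CU B:t1 (6c) ⇒ 6c, clock 23
[3] DMA t3→B (7c) ∥ CU A:t2 (2c) ⇒ 7c, clock 30
[4] DMA t4→A (4c) ∥ CU B:t3 (9c) ⇒ 9c, clock 39
[5] DMA t5→B (8c) ∥ CU A:t4 (8c) ⇒ 8c, clock 47
[6] DMA t6→A (8c) ∥ CU B:t5 (5c) ⇒ 8c, clock 55
[7] DMA t7→B (8c) ∥ CU A:t6 (5c) ⇒ 8c, clock 63
[8] DMA idle ∥ CU B:t7 (4c) ⇒ 4c, clock 67

end_cycle[3] = 30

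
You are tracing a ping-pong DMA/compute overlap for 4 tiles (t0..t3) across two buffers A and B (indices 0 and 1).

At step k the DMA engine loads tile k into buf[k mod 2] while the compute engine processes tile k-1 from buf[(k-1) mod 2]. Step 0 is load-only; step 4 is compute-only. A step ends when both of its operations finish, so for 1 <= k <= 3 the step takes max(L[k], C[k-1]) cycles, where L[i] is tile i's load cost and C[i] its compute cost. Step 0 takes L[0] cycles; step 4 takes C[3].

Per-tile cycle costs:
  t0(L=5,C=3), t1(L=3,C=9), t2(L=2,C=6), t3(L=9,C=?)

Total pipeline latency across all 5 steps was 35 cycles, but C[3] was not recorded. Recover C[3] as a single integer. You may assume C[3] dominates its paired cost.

C[3] = 9

step 0: dur = L[0]=5 = 5
step 1: dur = max(L[1]=3, C[0]=3) = 3
step 2: dur = max(L[2]=2, C[1]=9) = 9
step 3: dur = max(L[3]=9, C[2]=6) = 9
step 4: dur = C[3]=? = C[3]  (unknown; binding)
sum of known step durations = 26
dur[4] = total - known = 35 - 26 = 9
C[3] is the binding max in step 4, so C[3] = dur[4] = 9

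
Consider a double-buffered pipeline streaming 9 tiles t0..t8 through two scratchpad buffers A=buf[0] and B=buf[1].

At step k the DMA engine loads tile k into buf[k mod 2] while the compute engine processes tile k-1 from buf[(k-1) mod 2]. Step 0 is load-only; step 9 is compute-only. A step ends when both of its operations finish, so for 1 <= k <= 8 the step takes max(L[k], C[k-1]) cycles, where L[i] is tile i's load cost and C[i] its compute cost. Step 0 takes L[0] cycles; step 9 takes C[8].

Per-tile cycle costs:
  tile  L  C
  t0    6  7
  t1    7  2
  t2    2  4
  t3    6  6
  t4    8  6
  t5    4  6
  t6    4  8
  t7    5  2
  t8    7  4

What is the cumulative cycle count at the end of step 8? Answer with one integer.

[0] DMA t0→A (6c) ∥ CU idle ⇒ 6c, clock 6
[1] DMA t1→B (7c) ∥ CU A:t0 (7c) ⇒ 7c, clock 13
[2] DMA t2→A (2c) ∥ CU B:t1 (2c) ⇒ 2c, clock 15
[3] DMA t3→B (6c) ∥ CU A:t2 (4c) ⇒ 6c, clock 21
[4] DMA t4→A (8c) ∥ CU B:t3 (6c) ⇒ 8c, clock 29
[5] DMA t5→B (4c) ∥ CU A:t4 (6c) ⇒ 6c, clock 35
[6] DMA t6→A (4c) ∥ CU B:t5 (6c) ⇒ 6c, clock 41
[7] DMA t7→B (5c) ∥ CU A:t6 (8c) ⇒ 8c, clock 49
[8] DMA t8→A (7c) ∥ CU B:t7 (2c) ⇒ 7c, clock 56
[9] DMA idle ∥ CU A:t8 (4c) ⇒ 4c, clock 60

end_cycle[8] = 56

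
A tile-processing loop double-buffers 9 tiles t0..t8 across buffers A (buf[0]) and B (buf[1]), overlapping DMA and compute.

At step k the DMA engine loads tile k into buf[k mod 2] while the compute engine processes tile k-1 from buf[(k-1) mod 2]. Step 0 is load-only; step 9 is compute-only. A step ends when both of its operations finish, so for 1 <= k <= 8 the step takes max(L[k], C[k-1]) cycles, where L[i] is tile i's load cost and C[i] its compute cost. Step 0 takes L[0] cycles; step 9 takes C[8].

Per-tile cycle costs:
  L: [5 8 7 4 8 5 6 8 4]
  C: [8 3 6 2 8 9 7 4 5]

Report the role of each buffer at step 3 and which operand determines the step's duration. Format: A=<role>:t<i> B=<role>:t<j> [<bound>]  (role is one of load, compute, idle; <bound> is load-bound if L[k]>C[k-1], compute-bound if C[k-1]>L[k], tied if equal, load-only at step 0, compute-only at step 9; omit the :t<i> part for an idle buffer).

step 0: L[0]=5 → dur=5, Σ=5 | A=load:t0 B=idle [load-only]
step 1: L[1]=8 C[0]=8 → dur=8, Σ=13 | A=compute:t0 B=load:t1 [tied]
step 2: L[2]=7 C[1]=3 → dur=7, Σ=20 | A=load:t2 B=compute:t1 [load-bound]
step 3: L[3]=4 C[2]=6 → dur=6, Σ=26 | A=compute:t2 B=load:t3 [compute-bound]
step 4: L[4]=8 C[3]=2 → dur=8, Σ=34 | A=load:t4 B=compute:t3 [load-bound]
step 5: L[5]=5 C[4]=8 → dur=8, Σ=42 | A=compute:t4 B=load:t5 [compute-bound]
step 6: L[6]=6 C[5]=9 → dur=9, Σ=51 | A=load:t6 B=compute:t5 [compute-bound]
step 7: L[7]=8 C[6]=7 → dur=8, Σ=59 | A=compute:t6 B=load:t7 [load-bound]
step 8: L[8]=4 C[7]=4 → dur=4, Σ=63 | A=load:t8 B=compute:t7 [tied]
step 9: C[8]=5 → dur=5, Σ=68 | A=compute:t8 B=idle [compute-only]

step 3: A=compute:t2 B=load:t3 [compute-bound]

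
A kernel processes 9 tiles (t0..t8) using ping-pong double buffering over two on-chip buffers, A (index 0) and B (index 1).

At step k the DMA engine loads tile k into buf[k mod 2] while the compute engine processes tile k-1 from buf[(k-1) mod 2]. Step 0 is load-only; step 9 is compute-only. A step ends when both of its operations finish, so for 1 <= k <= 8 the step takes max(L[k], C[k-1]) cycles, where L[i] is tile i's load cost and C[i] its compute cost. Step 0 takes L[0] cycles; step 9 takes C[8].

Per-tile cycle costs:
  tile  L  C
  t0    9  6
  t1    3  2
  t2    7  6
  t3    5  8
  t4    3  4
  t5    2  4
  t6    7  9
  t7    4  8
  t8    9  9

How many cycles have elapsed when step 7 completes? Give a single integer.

step 0: L[0]=9 → dur=9, Σ=9 | A=load:t0 B=idle [load-only]
step 1: L[1]=3 C[0]=6 → dur=6, Σ=15 | A=compute:t0 B=load:t1 [compute-bound]
step 2: L[2]=7 C[1]=2 → dur=7, Σ=22 | A=load:t2 B=compute:t1 [load-bound]
step 3: L[3]=5 C[2]=6 → dur=6, Σ=28 | A=compute:t2 B=load:t3 [compute-bound]
step 4: L[4]=3 C[3]=8 → dur=8, Σ=36 | A=load:t4 B=compute:t3 [compute-bound]
step 5: L[5]=2 C[4]=4 → dur=4, Σ=40 | A=compute:t4 B=load:t5 [compute-bound]
step 6: L[6]=7 C[5]=4 → dur=7, Σ=47 | A=load:t6 B=compute:t5 [load-bound]
step 7: L[7]=4 C[6]=9 → dur=9, Σ=56 | A=compute:t6 B=load:t7 [compute-bound]
step 8: L[8]=9 C[7]=8 → dur=9, Σ=65 | A=load:t8 B=compute:t7 [load-bound]
step 9: C[8]=9 → dur=9, Σ=74 | A=compute:t8 B=idle [compute-only]

end_cycle[7] = 56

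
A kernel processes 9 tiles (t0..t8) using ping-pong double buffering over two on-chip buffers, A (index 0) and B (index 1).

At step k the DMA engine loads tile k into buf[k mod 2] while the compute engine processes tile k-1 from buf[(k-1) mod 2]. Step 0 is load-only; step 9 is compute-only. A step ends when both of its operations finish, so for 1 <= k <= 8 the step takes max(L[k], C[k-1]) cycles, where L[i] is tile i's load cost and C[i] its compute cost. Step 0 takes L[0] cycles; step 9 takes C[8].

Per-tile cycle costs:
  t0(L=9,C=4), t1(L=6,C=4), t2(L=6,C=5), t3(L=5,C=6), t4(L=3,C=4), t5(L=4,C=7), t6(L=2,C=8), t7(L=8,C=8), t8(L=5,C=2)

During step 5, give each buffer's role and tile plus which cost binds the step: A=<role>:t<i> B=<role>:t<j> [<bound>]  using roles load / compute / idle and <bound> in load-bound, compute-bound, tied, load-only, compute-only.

  0. 9=9c; end=9; A:t0 B:-
  1. max(6,4)=6c; end=15; A:t0 B:t1
  2. max(6,4)=6c; end=21; A:t2 B:t1
  3. max(5,5)=5c; end=26; A:t2 B:t3
  4. max(3,6)=6c; end=32; A:t4 B:t3
  5. max(4,4)=4c; end=36; A:t4 B:t5
  6. max(2,7)=7c; end=43; A:t6 B:t5
  7. max(8,8)=8c; end=51; A:t6 B:t7
  8. max(5,8)=8c; end=59; A:t8 B:t7
  9. 2=2c; end=61; A:t8 B:t7

step 5: A=compute:t4 B=load:t5 [tied]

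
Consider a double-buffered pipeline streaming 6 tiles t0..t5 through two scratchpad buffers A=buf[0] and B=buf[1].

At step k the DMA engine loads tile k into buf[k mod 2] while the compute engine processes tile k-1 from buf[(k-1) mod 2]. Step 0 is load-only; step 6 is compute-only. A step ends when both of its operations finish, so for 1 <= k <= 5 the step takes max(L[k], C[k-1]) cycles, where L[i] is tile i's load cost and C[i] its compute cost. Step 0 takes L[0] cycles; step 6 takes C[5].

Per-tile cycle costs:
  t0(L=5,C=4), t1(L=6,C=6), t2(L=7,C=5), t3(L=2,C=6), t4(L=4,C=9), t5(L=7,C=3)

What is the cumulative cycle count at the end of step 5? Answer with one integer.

step 0: L[0]=5 → dur=5, Σ=5 | A=load:t0 B=idle [load-only]
step 1: L[1]=6 C[0]=4 → dur=6, Σ=11 | A=compute:t0 B=load:t1 [load-bound]
step 2: L[2]=7 C[1]=6 → dur=7, Σ=18 | A=load:t2 B=compute:t1 [load-bound]
step 3: L[3]=2 C[2]=5 → dur=5, Σ=23 | A=compute:t2 B=load:t3 [compute-bound]
step 4: L[4]=4 C[3]=6 → dur=6, Σ=29 | A=load:t4 B=compute:t3 [compute-bound]
step 5: L[5]=7 C[4]=9 → dur=9, Σ=38 | A=compute:t4 B=load:t5 [compute-bound]
step 6: C[5]=3 → dur=3, Σ=41 | A=idle B=compute:t5 [compute-only]

end_cycle[5] = 38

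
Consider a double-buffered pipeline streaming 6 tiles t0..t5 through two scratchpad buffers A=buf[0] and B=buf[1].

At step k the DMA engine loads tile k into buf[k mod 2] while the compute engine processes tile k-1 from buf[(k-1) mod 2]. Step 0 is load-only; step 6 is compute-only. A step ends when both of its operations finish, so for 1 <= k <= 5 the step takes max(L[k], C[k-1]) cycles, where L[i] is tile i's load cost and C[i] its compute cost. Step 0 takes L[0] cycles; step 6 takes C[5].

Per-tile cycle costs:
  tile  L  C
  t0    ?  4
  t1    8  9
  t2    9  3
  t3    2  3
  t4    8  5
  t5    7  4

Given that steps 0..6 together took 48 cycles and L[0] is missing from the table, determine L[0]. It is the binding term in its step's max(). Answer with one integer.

L[0] = 9

step 0 = dur = L[0]=? = L[0]  (unknown; binding)
step 1 = dur = max(L[1]=8, C[0]=4) = 8
step 2 = dur = max(L[2]=9, C[1]=9) = 9
step 3 = dur = max(L[3]=2, C[2]=3) = 3
step 4 = dur = max(L[4]=8, C[3]=3) = 8
step 5 = dur = max(L[5]=7, C[4]=5) = 7
step 6 = dur = C[5]=4 = 4
sum of known step durations = 39
dur[0] = total - known = 48 - 39 = 9
L[0] is the binding max in step 0, so L[0] = dur[0] = 9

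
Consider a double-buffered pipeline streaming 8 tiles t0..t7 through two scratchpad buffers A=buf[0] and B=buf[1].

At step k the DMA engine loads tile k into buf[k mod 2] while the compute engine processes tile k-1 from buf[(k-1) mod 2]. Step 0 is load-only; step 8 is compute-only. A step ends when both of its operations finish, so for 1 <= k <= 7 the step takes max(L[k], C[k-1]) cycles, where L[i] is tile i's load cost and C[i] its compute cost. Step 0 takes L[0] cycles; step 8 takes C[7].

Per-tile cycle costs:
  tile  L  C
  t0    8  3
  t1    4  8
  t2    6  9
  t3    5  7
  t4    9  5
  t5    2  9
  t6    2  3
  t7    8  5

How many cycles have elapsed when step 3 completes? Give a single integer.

[0] DMA t0→A (8c) ∥ CU idle ⇒ 8c, clock 8
[1] DMA t1→B (4c) ∥ CU A:t0 (3c) ⇒ 4c, clock 12
[2] DMA t2→A (6c) ∥ CU B:t1 (8c) ⇒ 8c, clock 20
[3] DMA t3→B (5c) ∥ CU A:t2 (9c) ⇒ 9c, clock 29
[4] DMA t4→A (9c) ∥ CU B:t3 (7c) ⇒ 9c, clock 38
[5] DMA t5→B (2c) ∥ CU A:t4 (5c) ⇒ 5c, clock 43
[6] DMA t6→A (2c) ∥ CU B:t5 (9c) ⇒ 9c, clock 52
[7] DMA t7→B (8c) ∥ CU A:t6 (3c) ⇒ 8c, clock 60
[8] DMA idle ∥ CU B:t7 (5c) ⇒ 5c, clock 65

end_cycle[3] = 29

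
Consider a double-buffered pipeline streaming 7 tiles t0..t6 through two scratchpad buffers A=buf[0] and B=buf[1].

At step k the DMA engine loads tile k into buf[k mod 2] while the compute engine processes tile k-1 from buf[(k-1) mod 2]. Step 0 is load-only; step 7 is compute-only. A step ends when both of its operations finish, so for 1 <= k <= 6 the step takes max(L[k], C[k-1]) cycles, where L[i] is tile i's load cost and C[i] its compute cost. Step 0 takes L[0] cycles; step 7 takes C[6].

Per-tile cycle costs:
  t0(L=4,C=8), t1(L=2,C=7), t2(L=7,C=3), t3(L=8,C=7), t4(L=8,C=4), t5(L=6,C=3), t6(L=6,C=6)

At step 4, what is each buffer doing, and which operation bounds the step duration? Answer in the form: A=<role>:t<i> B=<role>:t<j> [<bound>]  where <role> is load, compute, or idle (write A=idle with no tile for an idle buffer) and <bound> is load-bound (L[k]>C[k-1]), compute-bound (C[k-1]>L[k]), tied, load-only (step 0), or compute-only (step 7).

step 4: A=load:t4 B=compute:t3 [load-bound]

step 0: L[0]=4 → dur=4, Σ=4 | A=load:t0 B=idle [load-only]
step 1: L[1]=2 C[0]=8 → dur=8, Σ=12 | A=compute:t0 B=load:t1 [compute-bound]
step 2: L[2]=7 C[1]=7 → dur=7, Σ=19 | A=load:t2 B=compute:t1 [tied]
step 3: L[3]=8 C[2]=3 → dur=8, Σ=27 | A=compute:t2 B=load:t3 [load-bound]
step 4: L[4]=8 C[3]=7 → dur=8, Σ=35 | A=load:t4 B=compute:t3 [load-bound]
step 5: L[5]=6 C[4]=4 → dur=6, Σ=41 | A=compute:t4 B=load:t5 [load-bound]
step 6: L[6]=6 C[5]=3 → dur=6, Σ=47 | A=load:t6 B=compute:t5 [load-bound]
step 7: C[6]=6 → dur=6, Σ=53 | A=compute:t6 B=idle [compute-only]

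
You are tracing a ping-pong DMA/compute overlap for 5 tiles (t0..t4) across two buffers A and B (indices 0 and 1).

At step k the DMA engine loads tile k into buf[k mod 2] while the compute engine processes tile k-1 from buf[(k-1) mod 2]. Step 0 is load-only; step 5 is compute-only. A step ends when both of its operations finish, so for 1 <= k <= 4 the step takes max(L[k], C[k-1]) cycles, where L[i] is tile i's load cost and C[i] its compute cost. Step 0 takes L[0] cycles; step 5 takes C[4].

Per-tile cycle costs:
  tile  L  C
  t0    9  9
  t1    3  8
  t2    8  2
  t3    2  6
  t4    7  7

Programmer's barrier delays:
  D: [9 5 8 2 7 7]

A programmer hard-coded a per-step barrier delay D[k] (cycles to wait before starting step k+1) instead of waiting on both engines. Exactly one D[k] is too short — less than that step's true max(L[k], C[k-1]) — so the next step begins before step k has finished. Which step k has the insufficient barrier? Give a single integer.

step 0: need L[0]=9 = 9; D[0]=9 ok
step 1: need max(L[1]=3,C[0]=9) = 9; D[1]=5 SHORT
step 2: need max(L[2]=8,C[1]=8) = 8; D[2]=8 ok
step 3: need max(L[3]=2,C[2]=2) = 2; D[3]=2 ok
step 4: need max(L[4]=7,C[3]=6) = 7; D[4]=7 ok
step 5: need C[4]=7 = 7; D[5]=7 ok

hazard at step 1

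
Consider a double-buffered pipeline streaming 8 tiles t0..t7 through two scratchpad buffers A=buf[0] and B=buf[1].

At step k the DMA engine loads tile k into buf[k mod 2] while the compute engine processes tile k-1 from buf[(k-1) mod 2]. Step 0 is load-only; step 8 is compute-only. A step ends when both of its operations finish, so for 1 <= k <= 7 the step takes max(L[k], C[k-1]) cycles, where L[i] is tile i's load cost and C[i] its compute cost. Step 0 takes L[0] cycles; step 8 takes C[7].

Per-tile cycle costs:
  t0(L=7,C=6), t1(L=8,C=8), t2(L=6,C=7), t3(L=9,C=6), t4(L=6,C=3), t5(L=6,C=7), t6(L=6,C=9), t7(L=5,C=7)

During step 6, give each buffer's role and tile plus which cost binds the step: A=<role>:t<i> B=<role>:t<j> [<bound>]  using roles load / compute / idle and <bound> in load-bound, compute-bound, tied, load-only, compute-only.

  0. 7=7c; end=7; A:t0 B:-
  1. max(8,6)=8c; end=15; A:t0 B:t1
  2. max(6,8)=8c; end=23; A:t2 B:t1
  3. max(9,7)=9c; end=32; A:t2 B:t3
  4. max(6,6)=6c; end=38; A:t4 B:t3
  5. max(6,3)=6c; end=44; A:t4 B:t5
  6. max(6,7)=7c; end=51; A:t6 B:t5
  7. max(5,9)=9c; end=60; A:t6 B:t7
  8. 7=7c; end=67; A:t6 B:t7

step 6: A=load:t6 B=compute:t5 [compute-bound]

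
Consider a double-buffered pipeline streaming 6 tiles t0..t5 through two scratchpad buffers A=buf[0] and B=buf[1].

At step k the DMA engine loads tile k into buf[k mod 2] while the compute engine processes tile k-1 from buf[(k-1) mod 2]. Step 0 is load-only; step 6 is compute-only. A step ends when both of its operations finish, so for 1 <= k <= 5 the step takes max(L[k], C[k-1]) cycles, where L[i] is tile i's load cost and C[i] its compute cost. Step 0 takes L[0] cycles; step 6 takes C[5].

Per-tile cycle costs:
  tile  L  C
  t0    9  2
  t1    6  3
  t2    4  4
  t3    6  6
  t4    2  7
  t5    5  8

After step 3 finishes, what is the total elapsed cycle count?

end_cycle[3] = 25

  0. 9=9c; end=9; A:t0 B:-
  1. max(6,2)=6c; end=15; A:t0 B:t1
  2. max(4,3)=4c; end=19; A:t2 B:t1
  3. max(6,4)=6c; end=25; A:t2 B:t3
  4. max(2,6)=6c; end=31; A:t4 B:t3
  5. max(5,7)=7c; end=38; A:t4 B:t5
  6. 8=8c; end=46; A:t4 B:t5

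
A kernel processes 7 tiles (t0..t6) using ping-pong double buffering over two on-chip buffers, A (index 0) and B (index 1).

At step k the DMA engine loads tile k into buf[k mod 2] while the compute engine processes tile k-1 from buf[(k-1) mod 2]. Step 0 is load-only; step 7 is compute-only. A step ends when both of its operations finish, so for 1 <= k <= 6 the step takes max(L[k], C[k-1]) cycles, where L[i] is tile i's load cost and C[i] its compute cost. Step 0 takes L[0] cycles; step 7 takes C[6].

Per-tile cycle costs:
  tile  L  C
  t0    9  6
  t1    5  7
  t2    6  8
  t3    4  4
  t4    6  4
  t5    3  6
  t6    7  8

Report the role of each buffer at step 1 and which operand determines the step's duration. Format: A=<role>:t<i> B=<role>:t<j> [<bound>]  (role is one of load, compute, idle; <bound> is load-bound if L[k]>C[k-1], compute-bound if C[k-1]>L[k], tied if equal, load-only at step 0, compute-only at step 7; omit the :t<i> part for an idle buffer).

step 1: A=compute:t0 B=load:t1 [compute-bound]

k=0 load=t0/9c comp=- wait=9 total=9
k=1 load=t1/5c comp=t0/6c wait=6 total=15
k=2 load=t2/6c comp=t1/7c wait=7 total=22
k=3 load=t3/4c comp=t2/8c wait=8 total=30
k=4 load=t4/6c comp=t3/4c wait=6 total=36
k=5 load=t5/3c comp=t4/4c wait=4 total=40
k=6 load=t6/7c comp=t5/6c wait=7 total=47
k=7 load=- comp=t6/8c wait=8 total=55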